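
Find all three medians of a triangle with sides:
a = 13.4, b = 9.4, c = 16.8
Using m_x = ½√(2y² + 2z² - x²):
m_a = ½√(2·9.4² + 2·16.8² - 13.4²) = ½√561.64 = 11.85
m_b = ½√(2·13.4² + 2·16.8² - 9.4²) = ½√835.24 = 14.45
m_c = ½√(2·13.4² + 2·9.4² - 16.8²) = ½√253.6 = 7.962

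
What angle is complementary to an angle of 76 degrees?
Complementary angles sum to 90 degrees.
Other angle = 90 - 76
Other angle = 14 degrees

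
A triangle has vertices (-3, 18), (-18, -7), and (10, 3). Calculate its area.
Using the coordinate formula: Area = (1/2)|x₁(y₂-y₃) + x₂(y₃-y₁) + x₃(y₁-y₂)|
Area = (1/2)|(-3)((-7)-3) + (-18)(3-18) + 10(18-(-7))|
Area = (1/2)|(-3)*(-10) + (-18)*(-15) + 10*25|
Area = (1/2)|30 + 270 + 250|
Area = (1/2)*550 = 275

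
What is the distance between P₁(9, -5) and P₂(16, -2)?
Using the distance formula: d = sqrt((x₂-x₁)² + (y₂-y₁)²)
dx = 16 - 9 = 7
dy = (-2) - (-5) = 3
d = sqrt(7² + 3²) = sqrt(49 + 9) = sqrt(58) = 7.62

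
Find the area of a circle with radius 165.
Area = pi * r²
Area = pi * 165²
Area = pi * 27225
Area = 85529.86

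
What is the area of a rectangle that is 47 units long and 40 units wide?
Area = length * width
Area = 47 * 40
Area = 1880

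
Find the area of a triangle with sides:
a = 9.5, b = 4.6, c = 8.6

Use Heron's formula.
s = (a+b+c)/2 = (9.5+4.6+8.6)/2 = 11.35
A = √(s(s-a)(s-b)(s-c)) = √(11.35·1.85·6.75·2.75)
A = √389.766 = 19.74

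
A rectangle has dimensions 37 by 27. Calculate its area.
Area = length * width
Area = 37 * 27
Area = 999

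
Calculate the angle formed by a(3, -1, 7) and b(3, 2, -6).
a·b = -35, |a|² = 59, |b|² = 49
cos θ = -35/√2891 ≈ -0.6509
θ ≈ 130.6°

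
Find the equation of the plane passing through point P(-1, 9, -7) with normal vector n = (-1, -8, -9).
d = n·P = (-1)(-1) + (-8)(9) + (-9)(-7) = -8
Plane: -x - 8y - 9z = -8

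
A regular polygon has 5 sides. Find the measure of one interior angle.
Interior angle of a regular n-gon = (n-2)*180/n
Interior angle = (5-2)*180/5
Interior angle = 3*180/5
Interior angle = 540/5
Interior angle = 108 degrees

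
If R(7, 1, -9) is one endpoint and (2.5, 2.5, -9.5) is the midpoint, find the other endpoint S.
S = (2×2.5 - 7, 2×2.5 - 1, 2×(-9.5) - (-9)) = (-2, 4, -10)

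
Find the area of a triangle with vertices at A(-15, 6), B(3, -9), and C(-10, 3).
Using the coordinate formula: Area = (1/2)|x₁(y₂-y₃) + x₂(y₃-y₁) + x₃(y₁-y₂)|
Area = (1/2)|(-15)((-9)-3) + 3(3-6) + (-10)(6-(-9))|
Area = (1/2)|(-15)*(-12) + 3*(-3) + (-10)*15|
Area = (1/2)|180 + (-9) + (-150)|
Area = (1/2)*21 = 10.50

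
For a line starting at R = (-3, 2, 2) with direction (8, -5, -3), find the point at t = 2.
P(2) = (-3 + 8(2), 2 + (-5)(2), 2 + (-3)(2)) = (13, -8, -4)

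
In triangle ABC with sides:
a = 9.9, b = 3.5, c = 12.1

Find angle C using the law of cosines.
cos(C) = (a² + b² - c²)/(2ab)
cos(C) = (9.9² + 3.5² - 12.1²)/(2·9.9·3.5) = -36.15/69.3 = -0.521645
C = arccos(-0.521645) = 121.4°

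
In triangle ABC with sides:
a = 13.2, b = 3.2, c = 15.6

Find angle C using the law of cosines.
cos(C) = (a² + b² - c²)/(2ab)
cos(C) = (13.2² + 3.2² - 15.6²)/(2·13.2·3.2) = -58.88/84.48 = -0.696970
C = arccos(-0.696970) = 134.2°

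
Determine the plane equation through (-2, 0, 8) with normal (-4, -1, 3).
d = n·P = (-4)(-2) + (-1)(0) + (3)(8) = 32
Plane: -4x - y + 3z = 32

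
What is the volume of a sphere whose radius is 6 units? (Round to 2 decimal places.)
Volume = (4/3) * pi * r³
Volume = (4/3) * pi * 6³
Volume = (4/3) * pi * 216
Volume = 904.78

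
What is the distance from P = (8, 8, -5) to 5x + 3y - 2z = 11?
d = |5(8) + 3(8) + (-2)(-5) - (11)| / √(5² + 3² + (-2)²) = 63/√38 = 10.22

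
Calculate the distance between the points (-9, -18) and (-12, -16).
Using the distance formula: d = sqrt((x₂-x₁)² + (y₂-y₁)²)
dx = (-12) - (-9) = -3
dy = (-16) - (-18) = 2
d = sqrt((-3)² + 2²) = sqrt(9 + 4) = sqrt(13) = 3.61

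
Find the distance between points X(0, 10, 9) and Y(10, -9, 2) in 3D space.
d = √[(10)² + (-19)² + (-7)²] = √510 = 22.58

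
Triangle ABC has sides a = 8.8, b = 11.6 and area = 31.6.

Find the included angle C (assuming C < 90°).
Area = ½ab·sin(C)  →  sin(C) = 2·Area/(ab)
sin(C) = 2·31.6/(8.8·11.6) = 0.619122
C = arcsin(0.619122) = 38.25°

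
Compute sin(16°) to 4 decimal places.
sin(16 degrees) = 0.2756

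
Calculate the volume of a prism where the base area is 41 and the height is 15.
Volume = base area * height
Volume = 41 * 15
Volume = 615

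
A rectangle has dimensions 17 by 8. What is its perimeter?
Perimeter = 2 * (length + width)
Perimeter = 2 * (17 + 8)
Perimeter = 2 * 25
Perimeter = 50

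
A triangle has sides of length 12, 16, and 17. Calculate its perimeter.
Perimeter = sum of all sides
Perimeter = 12 + 16 + 17
Perimeter = 45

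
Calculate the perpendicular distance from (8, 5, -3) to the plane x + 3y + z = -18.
d = |1(8) + 3(5) + 1(-3) - (-18)| / √(1² + 3² + 1²) = 38/√11 = 11.46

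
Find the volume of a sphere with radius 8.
Volume = (4/3) * pi * r³
Volume = (4/3) * pi * 8³
Volume = (4/3) * pi * 512
Volume = 2144.66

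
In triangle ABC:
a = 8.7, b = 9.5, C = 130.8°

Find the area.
Using A = ½ab·sin(C):
A = ½·8.7·9.5·sin(130.8°) = ½·82.65·0.756995 = 31.28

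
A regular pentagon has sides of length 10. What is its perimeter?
Perimeter = number of sides * side length
Perimeter = 5 * 10
Perimeter = 50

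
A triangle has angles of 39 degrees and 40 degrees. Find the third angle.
Sum of angles in a triangle = 180 degrees
Third angle = 180 - 39 - 40
Third angle = 101 degrees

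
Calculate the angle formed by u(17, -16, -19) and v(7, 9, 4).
u·v = -101, |u|² = 906, |v|² = 146
cos θ = -101/√132276 ≈ -0.2777
θ ≈ 106.1°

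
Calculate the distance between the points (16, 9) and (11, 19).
Using the distance formula: d = sqrt((x₂-x₁)² + (y₂-y₁)²)
dx = 11 - 16 = -5
dy = 19 - 9 = 10
d = sqrt((-5)² + 10²) = sqrt(25 + 100) = sqrt(125) = 11.18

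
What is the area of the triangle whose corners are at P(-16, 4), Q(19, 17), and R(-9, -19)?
Using the coordinate formula: Area = (1/2)|x₁(y₂-y₃) + x₂(y₃-y₁) + x₃(y₁-y₂)|
Area = (1/2)|(-16)(17-(-19)) + 19((-19)-4) + (-9)(4-17)|
Area = (1/2)|(-16)*36 + 19*(-23) + (-9)*(-13)|
Area = (1/2)|(-576) + (-437) + 117|
Area = (1/2)*896 = 448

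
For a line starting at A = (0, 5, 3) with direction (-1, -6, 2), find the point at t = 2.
P(2) = (0 + (-1)(2), 5 + (-6)(2), 3 + 2(2)) = (-2, -7, 7)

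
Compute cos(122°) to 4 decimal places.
cos(122 degrees) = -0.5299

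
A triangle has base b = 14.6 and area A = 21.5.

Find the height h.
A = ½bh  →  h = 2A/b
h = 2·21.5/14.6 = 2.945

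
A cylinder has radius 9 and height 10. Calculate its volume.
Volume = pi * r² * h
Volume = pi * 9² * 10
Volume = pi * 81 * 10
Volume = pi * 810
Volume = 2544.69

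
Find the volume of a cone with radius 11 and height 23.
Volume = (1/3) * pi * r² * h
Volume = (1/3) * pi * 11² * 23
Volume = (1/3) * pi * 121 * 23
Volume = (1/3) * pi * 2783
Volume = 2914.35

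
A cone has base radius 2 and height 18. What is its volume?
Volume = (1/3) * pi * r² * h
Volume = (1/3) * pi * 2² * 18
Volume = (1/3) * pi * 4 * 18
Volume = (1/3) * pi * 72
Volume = 75.40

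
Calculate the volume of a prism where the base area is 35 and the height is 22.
Volume = base area * height
Volume = 35 * 22
Volume = 770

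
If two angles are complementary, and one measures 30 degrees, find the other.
Complementary angles sum to 90 degrees.
Other angle = 90 - 30
Other angle = 60 degrees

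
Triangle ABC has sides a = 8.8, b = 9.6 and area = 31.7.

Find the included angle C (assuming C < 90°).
Area = ½ab·sin(C)  →  sin(C) = 2·Area/(ab)
sin(C) = 2·31.7/(8.8·9.6) = 0.750473
C = arcsin(0.750473) = 48.63°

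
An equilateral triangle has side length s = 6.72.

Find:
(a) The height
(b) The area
(a) Height h = s·√3/2 = 6.72·√3/2 = 5.82
(b) Area = (√3/4)·s² = (√3/4)·6.72² = (√3/4)·45.1584 = 19.55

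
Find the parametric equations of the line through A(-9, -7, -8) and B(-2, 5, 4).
Direction vector d = B - A = (7, 12, 12)
x = -9 + 7t, y = -7 + 12t, z = -8 + 12t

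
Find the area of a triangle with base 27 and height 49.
Area = (1/2) * base * height
Area = (1/2) * 27 * 49
Area = 661.50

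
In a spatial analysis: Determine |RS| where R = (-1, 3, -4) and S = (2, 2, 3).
d = √[(3)² + (-1)² + (7)²] = √59 = 7.681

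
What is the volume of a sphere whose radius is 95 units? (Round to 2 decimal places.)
Volume = (4/3) * pi * r³
Volume = (4/3) * pi * 95³
Volume = (4/3) * pi * 857375
Volume = 3591364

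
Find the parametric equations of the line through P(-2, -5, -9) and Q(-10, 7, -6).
Direction vector d = Q - P = (-8, 12, 3)
x = -2 - 8t, y = -5 + 12t, z = -9 + 3t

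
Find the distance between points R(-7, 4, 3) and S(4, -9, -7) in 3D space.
d = √[(11)² + (-13)² + (-10)²] = √390 = 19.75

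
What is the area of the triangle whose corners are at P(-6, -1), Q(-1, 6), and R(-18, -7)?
Using the coordinate formula: Area = (1/2)|x₁(y₂-y₃) + x₂(y₃-y₁) + x₃(y₁-y₂)|
Area = (1/2)|(-6)(6-(-7)) + (-1)((-7)-(-1)) + (-18)((-1)-6)|
Area = (1/2)|(-6)*13 + (-1)*(-6) + (-18)*(-7)|
Area = (1/2)|(-78) + 6 + 126|
Area = (1/2)*54 = 27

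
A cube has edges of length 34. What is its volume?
Volume = s³
Volume = 34³
Volume = 39304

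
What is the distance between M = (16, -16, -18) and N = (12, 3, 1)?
d = √[(-4)² + (19)² + (19)²] = √738 = 27.17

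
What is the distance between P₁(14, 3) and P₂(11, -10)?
Using the distance formula: d = sqrt((x₂-x₁)² + (y₂-y₁)²)
dx = 11 - 14 = -3
dy = (-10) - 3 = -13
d = sqrt((-3)² + (-13)²) = sqrt(9 + 169) = sqrt(178) = 13.34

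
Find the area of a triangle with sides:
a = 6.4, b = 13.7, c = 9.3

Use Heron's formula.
s = (a+b+c)/2 = (6.4+13.7+9.3)/2 = 14.7
A = √(s(s-a)(s-b)(s-c)) = √(14.7·8.3·1·5.4)
A = √658.854 = 25.67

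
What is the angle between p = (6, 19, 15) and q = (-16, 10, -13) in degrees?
p·q = -101, |p|² = 622, |q|² = 525
cos θ = -101/√326550 ≈ -0.1767
θ ≈ 100.2°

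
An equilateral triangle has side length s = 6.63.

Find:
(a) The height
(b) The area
(a) Height h = s·√3/2 = 6.63·√3/2 = 5.742
(b) Area = (√3/4)·s² = (√3/4)·6.63² = (√3/4)·43.9569 = 19.03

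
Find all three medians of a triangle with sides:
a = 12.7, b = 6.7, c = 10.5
Using m_x = ½√(2y² + 2z² - x²):
m_a = ½√(2·6.7² + 2·10.5² - 12.7²) = ½√148.99 = 6.103
m_b = ½√(2·12.7² + 2·10.5² - 6.7²) = ½√498.19 = 11.16
m_c = ½√(2·12.7² + 2·6.7² - 10.5²) = ½√302.11 = 8.691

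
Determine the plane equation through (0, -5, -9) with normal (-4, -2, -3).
d = n·P = (-4)(0) + (-2)(-5) + (-3)(-9) = 37
Plane: -4x - 2y - 3z = 37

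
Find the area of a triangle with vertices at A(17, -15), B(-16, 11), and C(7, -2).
Using the coordinate formula: Area = (1/2)|x₁(y₂-y₃) + x₂(y₃-y₁) + x₃(y₁-y₂)|
Area = (1/2)|17(11-(-2)) + (-16)((-2)-(-15)) + 7((-15)-11)|
Area = (1/2)|17*13 + (-16)*13 + 7*(-26)|
Area = (1/2)|221 + (-208) + (-182)|
Area = (1/2)*169 = 84.50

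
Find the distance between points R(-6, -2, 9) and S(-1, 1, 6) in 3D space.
d = √[(5)² + (3)² + (-3)²] = √43 = 6.557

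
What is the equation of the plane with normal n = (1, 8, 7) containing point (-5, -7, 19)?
d = n·P = (1)(-5) + (8)(-7) + (7)(19) = 72
Plane: x + 8y + 7z = 72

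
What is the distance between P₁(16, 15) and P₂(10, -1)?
Using the distance formula: d = sqrt((x₂-x₁)² + (y₂-y₁)²)
dx = 10 - 16 = -6
dy = (-1) - 15 = -16
d = sqrt((-6)² + (-16)²) = sqrt(36 + 256) = sqrt(292) = 17.09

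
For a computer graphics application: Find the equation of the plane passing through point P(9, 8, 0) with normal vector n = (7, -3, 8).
d = n·P = (7)(9) + (-3)(8) + (8)(0) = 39
Plane: 7x - 3y + 8z = 39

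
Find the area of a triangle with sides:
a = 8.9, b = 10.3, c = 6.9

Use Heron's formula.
s = (a+b+c)/2 = (8.9+10.3+6.9)/2 = 13.05
A = √(s(s-a)(s-b)(s-c)) = √(13.05·4.15·2.75·6.15)
A = √915.939 = 30.26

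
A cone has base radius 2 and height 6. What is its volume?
Volume = (1/3) * pi * r² * h
Volume = (1/3) * pi * 2² * 6
Volume = (1/3) * pi * 4 * 6
Volume = (1/3) * pi * 24
Volume = 25.13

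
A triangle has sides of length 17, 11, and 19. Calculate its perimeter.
Perimeter = sum of all sides
Perimeter = 17 + 11 + 19
Perimeter = 47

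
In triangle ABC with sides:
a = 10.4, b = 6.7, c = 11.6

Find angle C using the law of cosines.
cos(C) = (a² + b² - c²)/(2ab)
cos(C) = (10.4² + 6.7² - 11.6²)/(2·10.4·6.7) = 18.49/139.36 = 0.132678
C = arccos(0.132678) = 82.38°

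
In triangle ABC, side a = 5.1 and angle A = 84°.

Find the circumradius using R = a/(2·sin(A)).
R = a/(2·sin(A)) = 5.1/(2·sin(84°))
R = 5.1/(2·0.994522) = 5.1/1.989044 = 2.564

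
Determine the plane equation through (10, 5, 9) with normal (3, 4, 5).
d = n·P = (3)(10) + (4)(5) + (5)(9) = 95
Plane: 3x + 4y + 5z = 95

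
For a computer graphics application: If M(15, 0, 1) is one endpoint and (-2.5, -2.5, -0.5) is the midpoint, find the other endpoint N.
N = (2×(-2.5) - 15, 2×(-2.5) - 0, 2×(-0.5) - 1) = (-20, -5, -2)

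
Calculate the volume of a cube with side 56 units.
Volume = s³
Volume = 56³
Volume = 175616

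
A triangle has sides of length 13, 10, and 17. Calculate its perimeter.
Perimeter = sum of all sides
Perimeter = 13 + 10 + 17
Perimeter = 40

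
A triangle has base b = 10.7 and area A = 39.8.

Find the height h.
A = ½bh  →  h = 2A/b
h = 2·39.8/10.7 = 7.439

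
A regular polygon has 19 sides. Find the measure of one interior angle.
Interior angle of a regular n-gon = (n-2)*180/n
Interior angle = (19-2)*180/19
Interior angle = 17*180/19
Interior angle = 3060/19
Interior angle = 161.05 degrees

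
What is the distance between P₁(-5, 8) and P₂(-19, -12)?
Using the distance formula: d = sqrt((x₂-x₁)² + (y₂-y₁)²)
dx = (-19) - (-5) = -14
dy = (-12) - 8 = -20
d = sqrt((-14)² + (-20)²) = sqrt(196 + 400) = sqrt(596) = 24.41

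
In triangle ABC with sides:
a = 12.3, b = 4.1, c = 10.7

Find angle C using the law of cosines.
cos(C) = (a² + b² - c²)/(2ab)
cos(C) = (12.3² + 4.1² - 10.7²)/(2·12.3·4.1) = 53.61/100.86 = 0.531529
C = arccos(0.531529) = 57.89°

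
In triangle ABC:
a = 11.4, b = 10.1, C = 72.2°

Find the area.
Using A = ½ab·sin(C):
A = ½·11.4·10.1·sin(72.2°) = ½·115.14·0.952129 = 54.81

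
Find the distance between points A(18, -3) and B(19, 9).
Using the distance formula: d = sqrt((x₂-x₁)² + (y₂-y₁)²)
dx = 19 - 18 = 1
dy = 9 - (-3) = 12
d = sqrt(1² + 12²) = sqrt(1 + 144) = sqrt(145) = 12.04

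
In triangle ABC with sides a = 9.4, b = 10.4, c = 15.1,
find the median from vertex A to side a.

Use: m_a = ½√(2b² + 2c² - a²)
m_a = ½√(2·10.4² + 2·15.1² - 9.4²)
m_a = ½√(216.32 + 456.02 - 88.36) = ½√583.98 = 12.08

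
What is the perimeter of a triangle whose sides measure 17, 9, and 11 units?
Perimeter = sum of all sides
Perimeter = 17 + 9 + 11
Perimeter = 37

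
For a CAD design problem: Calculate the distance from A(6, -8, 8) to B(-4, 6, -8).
d = √[(-10)² + (14)² + (-16)²] = √552 = 23.49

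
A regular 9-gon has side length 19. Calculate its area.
For a regular 9-gon with side length s = 19:
Apothem a = s / (2*tan(pi/9)) = 19 / (2*tan(pi/9)) ≈ 26.101
Perimeter P = 9 * 19 = 171
Area = (1/2) * P * a = (1/2) * 171 * 26.101 = 2231.64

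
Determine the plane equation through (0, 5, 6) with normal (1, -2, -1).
d = n·P = (1)(0) + (-2)(5) + (-1)(6) = -16
Plane: x - 2y - z = -16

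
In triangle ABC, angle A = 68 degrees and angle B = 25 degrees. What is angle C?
Sum of angles in a triangle = 180 degrees
Third angle = 180 - 68 - 25
Third angle = 87 degrees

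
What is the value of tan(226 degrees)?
tan(226 degrees) = 1.0355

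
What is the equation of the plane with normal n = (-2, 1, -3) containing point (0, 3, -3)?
d = n·P = (-2)(0) + (1)(3) + (-3)(-3) = 12
Plane: -2x + y - 3z = 12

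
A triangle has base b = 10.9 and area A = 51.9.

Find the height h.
A = ½bh  →  h = 2A/b
h = 2·51.9/10.9 = 9.523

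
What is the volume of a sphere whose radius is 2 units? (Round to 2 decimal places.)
Volume = (4/3) * pi * r³
Volume = (4/3) * pi * 2³
Volume = (4/3) * pi * 8
Volume = 33.51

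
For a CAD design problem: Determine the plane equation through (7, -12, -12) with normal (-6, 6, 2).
d = n·P = (-6)(7) + (6)(-12) + (2)(-12) = -138
Plane: -6x + 6y + 2z = -138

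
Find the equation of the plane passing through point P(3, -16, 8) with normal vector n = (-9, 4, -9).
d = n·P = (-9)(3) + (4)(-16) + (-9)(8) = -163
Plane: -9x + 4y - 9z = -163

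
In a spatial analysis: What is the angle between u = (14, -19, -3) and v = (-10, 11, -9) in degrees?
u·v = -322, |u|² = 566, |v|² = 302
cos θ = -322/√170932 ≈ -0.7788
θ ≈ 141.2°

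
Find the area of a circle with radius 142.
Area = pi * r²
Area = pi * 142²
Area = pi * 20164
Area = 63347.07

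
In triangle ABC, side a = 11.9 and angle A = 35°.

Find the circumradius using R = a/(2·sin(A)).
R = a/(2·sin(A)) = 11.9/(2·sin(35°))
R = 11.9/(2·0.573576) = 11.9/1.147153 = 10.37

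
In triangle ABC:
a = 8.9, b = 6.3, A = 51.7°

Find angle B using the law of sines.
sin(B)/b = sin(A)/a
sin(B) = b·sin(A)/a = 6.3·sin(51.7°)/8.9 = 0.555516
B = arcsin(0.555516) = 33.75°  (b ≤ a, so B ≤ A and the acute solution is unique)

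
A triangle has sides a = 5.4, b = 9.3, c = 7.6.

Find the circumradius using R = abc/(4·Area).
s = (a+b+c)/2 = 11.15
Area = √(s(s-a)(s-b)(s-c)) = √(11.15·5.75·1.85·3.55) = 20.5197
R = abc/(4·Area) = (5.4·9.3·7.6)/(4·20.5197) = 381.672/82.0788 = 4.65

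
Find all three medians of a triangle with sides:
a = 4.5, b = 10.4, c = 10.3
Using m_x = ½√(2y² + 2z² - x²):
m_a = ½√(2·10.4² + 2·10.3² - 4.5²) = ½√408.25 = 10.1
m_b = ½√(2·4.5² + 2·10.3² - 10.4²) = ½√144.52 = 6.011
m_c = ½√(2·4.5² + 2·10.4² - 10.3²) = ½√150.73 = 6.139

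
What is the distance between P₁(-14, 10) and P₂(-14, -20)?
Using the distance formula: d = sqrt((x₂-x₁)² + (y₂-y₁)²)
dx = (-14) - (-14) = 0
dy = (-20) - 10 = -30
d = sqrt(0² + (-30)²) = sqrt(0 + 900) = sqrt(900) = 30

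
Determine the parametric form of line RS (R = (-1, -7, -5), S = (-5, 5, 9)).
Direction vector d = S - R = (-4, 12, 14)
x = -1 - 4t, y = -7 + 12t, z = -5 + 14t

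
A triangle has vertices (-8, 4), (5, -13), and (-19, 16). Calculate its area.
Using the coordinate formula: Area = (1/2)|x₁(y₂-y₃) + x₂(y₃-y₁) + x₃(y₁-y₂)|
Area = (1/2)|(-8)((-13)-16) + 5(16-4) + (-19)(4-(-13))|
Area = (1/2)|(-8)*(-29) + 5*12 + (-19)*17|
Area = (1/2)|232 + 60 + (-323)|
Area = (1/2)*31 = 15.50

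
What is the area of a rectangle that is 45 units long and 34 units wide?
Area = length * width
Area = 45 * 34
Area = 1530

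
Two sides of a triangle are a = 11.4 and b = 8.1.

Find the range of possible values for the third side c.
By the triangle inequality: |a - b| < c < a + b
|11.4 - 8.1| < c < 11.4 + 8.1
3.3 < c < 19.5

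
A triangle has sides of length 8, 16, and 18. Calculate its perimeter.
Perimeter = sum of all sides
Perimeter = 8 + 16 + 18
Perimeter = 42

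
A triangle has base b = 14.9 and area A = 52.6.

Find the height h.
A = ½bh  →  h = 2A/b
h = 2·52.6/14.9 = 7.06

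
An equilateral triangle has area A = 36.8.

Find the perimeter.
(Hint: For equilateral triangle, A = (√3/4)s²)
A = (√3/4)s²  →  s² = 4A/√3 = 4·36.8/√3 = 84.986
s = 9.21878
Perimeter = 3s = 27.66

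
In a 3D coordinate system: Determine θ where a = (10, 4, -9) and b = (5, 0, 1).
a·b = 41, |a|² = 197, |b|² = 26
cos θ = 41/√5122 ≈ 0.5729
θ ≈ 55.05°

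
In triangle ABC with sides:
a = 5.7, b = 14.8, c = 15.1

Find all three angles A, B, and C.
By the law of cosines:
cos(A) = (b² + c² - a²)/(2bc) = 0.927510  →  A = 21.95°
cos(B) = (a² + c² - b²)/(2ac) = 0.240850  →  B = 76.06°
cos(C) = (a² + b² - c²)/(2ab) = 0.139403  →  C = 81.99°
Check: A + B + C = 180.0° ✓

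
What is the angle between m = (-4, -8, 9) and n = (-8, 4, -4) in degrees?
m·n = -36, |m|² = 161, |n|² = 96
cos θ = -36/√15456 ≈ -0.2896
θ ≈ 106.8°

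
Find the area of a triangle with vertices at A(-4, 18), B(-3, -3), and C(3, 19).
Using the coordinate formula: Area = (1/2)|x₁(y₂-y₃) + x₂(y₃-y₁) + x₃(y₁-y₂)|
Area = (1/2)|(-4)((-3)-19) + (-3)(19-18) + 3(18-(-3))|
Area = (1/2)|(-4)*(-22) + (-3)*1 + 3*21|
Area = (1/2)|88 + (-3) + 63|
Area = (1/2)*148 = 74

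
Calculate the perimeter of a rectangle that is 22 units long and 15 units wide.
Perimeter = 2 * (length + width)
Perimeter = 2 * (22 + 15)
Perimeter = 2 * 37
Perimeter = 74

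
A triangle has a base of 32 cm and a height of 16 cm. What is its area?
Area = (1/2) * base * height
Area = (1/2) * 32 * 16
Area = 256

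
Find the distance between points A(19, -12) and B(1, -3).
Using the distance formula: d = sqrt((x₂-x₁)² + (y₂-y₁)²)
dx = 1 - 19 = -18
dy = (-3) - (-12) = 9
d = sqrt((-18)² + 9²) = sqrt(324 + 81) = sqrt(405) = 20.12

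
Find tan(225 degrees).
tan(225 degrees) = 1.0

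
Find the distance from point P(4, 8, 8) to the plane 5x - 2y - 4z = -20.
d = |5(4) + (-2)(8) + (-4)(8) - (-20)| / √(5² + (-2)² + (-4)²) = 8/√45 = 1.193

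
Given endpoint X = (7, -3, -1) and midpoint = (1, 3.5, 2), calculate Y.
Y = (2×1 - 7, 2×3.5 - (-3), 2×2 - (-1)) = (-5, 10, 5)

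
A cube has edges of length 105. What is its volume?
Volume = s³
Volume = 105³
Volume = 1157625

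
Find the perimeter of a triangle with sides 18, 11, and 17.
Perimeter = sum of all sides
Perimeter = 18 + 11 + 17
Perimeter = 46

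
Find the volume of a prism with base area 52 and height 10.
Volume = base area * height
Volume = 52 * 10
Volume = 520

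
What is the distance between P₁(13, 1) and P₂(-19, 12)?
Using the distance formula: d = sqrt((x₂-x₁)² + (y₂-y₁)²)
dx = (-19) - 13 = -32
dy = 12 - 1 = 11
d = sqrt((-32)² + 11²) = sqrt(1024 + 121) = sqrt(1145) = 33.84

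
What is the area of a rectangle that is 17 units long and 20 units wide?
Area = length * width
Area = 17 * 20
Area = 340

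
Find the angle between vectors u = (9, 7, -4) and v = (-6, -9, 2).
u·v = -125, |u|² = 146, |v|² = 121
cos θ = -125/√17666 ≈ -0.9405
θ ≈ 160.1°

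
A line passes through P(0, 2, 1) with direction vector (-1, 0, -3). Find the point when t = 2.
P(2) = (0 + (-1)(2), 2 + 0(2), 1 + (-3)(2)) = (-2, 2, -5)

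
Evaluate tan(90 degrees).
tan(90 degrees) = undefined
Decimal approximation: undefined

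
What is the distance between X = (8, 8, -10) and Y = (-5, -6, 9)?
d = √[(-13)² + (-14)² + (19)²] = √726 = 26.94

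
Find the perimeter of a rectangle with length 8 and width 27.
Perimeter = 2 * (length + width)
Perimeter = 2 * (8 + 27)
Perimeter = 2 * 35
Perimeter = 70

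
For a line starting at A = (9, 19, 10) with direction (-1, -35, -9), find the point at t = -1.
P(-1) = (9 + (-1)(-1), 19 + (-35)(-1), 10 + (-9)(-1)) = (10, 54, 19)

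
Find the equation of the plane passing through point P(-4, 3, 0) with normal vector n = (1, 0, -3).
d = n·P = (1)(-4) + (0)(3) + (-3)(0) = -4
Plane: x - 3z = -4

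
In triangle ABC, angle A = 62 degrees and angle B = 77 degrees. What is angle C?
Sum of angles in a triangle = 180 degrees
Third angle = 180 - 62 - 77
Third angle = 41 degrees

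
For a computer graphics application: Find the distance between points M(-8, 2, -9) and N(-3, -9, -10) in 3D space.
d = √[(5)² + (-11)² + (-1)²] = √147 = 12.12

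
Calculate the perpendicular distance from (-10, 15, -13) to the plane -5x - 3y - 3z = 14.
d = |(-5)(-10) + (-3)(15) + (-3)(-13) - (14)| / √((-5)² + (-3)² + (-3)²) = 30/√43 = 4.575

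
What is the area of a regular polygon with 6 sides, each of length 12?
For a regular 6-gon with side length s = 12:
Apothem a = s / (2*tan(pi/6)) = 12 / (2*tan(pi/6)) ≈ 10.3923
Perimeter P = 6 * 12 = 72
Area = (1/2) * P * a = (1/2) * 72 * 10.3923 = 374.12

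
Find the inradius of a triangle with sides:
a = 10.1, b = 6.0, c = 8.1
s = (a+b+c)/2 = (10.1+6.0+8.1)/2 = 12.1
Area = √(s(s-a)(s-b)(s-c)) = √(12.1·2·6.1·4) = 24.2998
r = Area/s = 24.2998/12.1 = 2.008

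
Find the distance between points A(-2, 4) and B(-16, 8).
Using the distance formula: d = sqrt((x₂-x₁)² + (y₂-y₁)²)
dx = (-16) - (-2) = -14
dy = 8 - 4 = 4
d = sqrt((-14)² + 4²) = sqrt(196 + 16) = sqrt(212) = 14.56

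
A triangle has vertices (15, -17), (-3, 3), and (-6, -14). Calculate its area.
Using the coordinate formula: Area = (1/2)|x₁(y₂-y₃) + x₂(y₃-y₁) + x₃(y₁-y₂)|
Area = (1/2)|15(3-(-14)) + (-3)((-14)-(-17)) + (-6)((-17)-3)|
Area = (1/2)|15*17 + (-3)*3 + (-6)*(-20)|
Area = (1/2)|255 + (-9) + 120|
Area = (1/2)*366 = 183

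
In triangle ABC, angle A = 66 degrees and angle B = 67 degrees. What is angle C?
Sum of angles in a triangle = 180 degrees
Third angle = 180 - 66 - 67
Third angle = 47 degrees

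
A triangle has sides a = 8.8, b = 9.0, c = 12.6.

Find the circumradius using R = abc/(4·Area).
s = (a+b+c)/2 = 15.2
Area = √(s(s-a)(s-b)(s-c)) = √(15.2·6.4·6.2·2.6) = 39.5999
R = abc/(4·Area) = (8.8·9.0·12.6)/(4·39.5999) = 997.92/158.3996 = 6.3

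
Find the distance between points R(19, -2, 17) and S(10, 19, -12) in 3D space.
d = √[(-9)² + (21)² + (-29)²] = √1363 = 36.92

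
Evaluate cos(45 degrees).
cos(45 degrees) = sqrt(2)/2
Decimal approximation: 0.7071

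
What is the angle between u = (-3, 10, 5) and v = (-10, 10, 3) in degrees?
u·v = 145, |u|² = 134, |v|² = 209
cos θ = 145/√28006 ≈ 0.8664
θ ≈ 29.95°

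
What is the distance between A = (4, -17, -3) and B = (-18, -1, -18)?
d = √[(-22)² + (16)² + (-15)²] = √965 = 31.06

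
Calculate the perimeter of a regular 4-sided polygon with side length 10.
Perimeter = number of sides * side length
Perimeter = 4 * 10
Perimeter = 40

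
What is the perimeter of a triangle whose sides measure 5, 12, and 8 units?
Perimeter = sum of all sides
Perimeter = 5 + 12 + 8
Perimeter = 25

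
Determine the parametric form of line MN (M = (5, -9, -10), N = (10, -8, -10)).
Direction vector d = N - M = (5, 1, 0)
x = 5 + 5t, y = -9 + t, z = -10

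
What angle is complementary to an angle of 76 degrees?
Complementary angles sum to 90 degrees.
Other angle = 90 - 76
Other angle = 14 degrees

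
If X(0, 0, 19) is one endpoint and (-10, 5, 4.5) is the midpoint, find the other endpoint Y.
Y = (2×(-10) - 0, 2×5 - 0, 2×4.5 - 19) = (-20, 10, -10)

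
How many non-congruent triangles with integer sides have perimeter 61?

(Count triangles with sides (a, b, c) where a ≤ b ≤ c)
With a ≤ b ≤ c and a + b + c = 61, the triangle inequality a + b > c gives c < 61/2, so c ≤ 30.
Iterate a from 1 to ⌊p/3⌋ = 20; for each a, b ranges from a to ⌊(p−a)/2⌋ with c = p − a − b, keeping only c ≥ b.
Triples: (1, 30, 30), (2, 29, 30), (3, 28, 30), …
Count = 85 triangles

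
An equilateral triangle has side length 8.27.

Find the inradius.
For an equilateral triangle, r = s/(2√3) where s is the side.
r = 8.27/(2√3) = 8.27/3.464102 = 2.387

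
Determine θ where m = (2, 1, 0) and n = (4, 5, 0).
m·n = 13, |m|² = 5, |n|² = 41
cos θ = 13/√205 ≈ 0.908
θ ≈ 24.78°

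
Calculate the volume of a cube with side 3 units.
Volume = s³
Volume = 3³
Volume = 27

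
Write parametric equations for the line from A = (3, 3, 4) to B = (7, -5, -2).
Direction vector d = B - A = (4, -8, -6)
x = 3 + 4t, y = 3 - 8t, z = 4 - 6t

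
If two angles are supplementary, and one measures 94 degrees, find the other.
Supplementary angles sum to 180 degrees.
Other angle = 180 - 94
Other angle = 86 degrees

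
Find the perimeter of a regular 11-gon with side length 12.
Perimeter = number of sides * side length
Perimeter = 11 * 12
Perimeter = 132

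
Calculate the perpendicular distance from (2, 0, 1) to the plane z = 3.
d = |0(2) + 0(0) + 1(1) - (3)| / √(0² + 0² + 1²) = 2/√1 = 2.0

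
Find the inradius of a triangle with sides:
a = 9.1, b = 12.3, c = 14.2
s = (a+b+c)/2 = (9.1+12.3+14.2)/2 = 17.8
Area = √(s(s-a)(s-b)(s-c)) = √(17.8·8.7·5.5·3.6) = 55.3735
r = Area/s = 55.3735/17.8 = 3.111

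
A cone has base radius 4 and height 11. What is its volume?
Volume = (1/3) * pi * r² * h
Volume = (1/3) * pi * 4² * 11
Volume = (1/3) * pi * 16 * 11
Volume = (1/3) * pi * 176
Volume = 184.31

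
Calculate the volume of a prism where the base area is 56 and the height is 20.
Volume = base area * height
Volume = 56 * 20
Volume = 1120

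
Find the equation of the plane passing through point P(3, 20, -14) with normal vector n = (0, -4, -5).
d = n·P = (0)(3) + (-4)(20) + (-5)(-14) = -10
Plane: -4y - 5z = -10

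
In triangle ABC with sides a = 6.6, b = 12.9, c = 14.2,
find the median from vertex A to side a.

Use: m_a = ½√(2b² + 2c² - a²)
m_a = ½√(2·12.9² + 2·14.2² - 6.6²)
m_a = ½√(332.82 + 403.28 - 43.56) = ½√692.54 = 13.16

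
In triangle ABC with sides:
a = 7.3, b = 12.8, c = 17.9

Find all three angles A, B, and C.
By the law of cosines:
cos(A) = (b² + c² - a²)/(2bc) = 0.940468  →  A = 19.87°
cos(B) = (a² + c² - b²)/(2ac) = 0.803015  →  B = 36.58°
cos(C) = (a² + b² - c²)/(2ab) = -0.552654  →  C = 123.5°
Check: A + B + C = 180.0° ✓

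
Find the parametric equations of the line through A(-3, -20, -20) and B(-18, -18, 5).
Direction vector d = B - A = (-15, 2, 25)
x = -3 - 15t, y = -20 + 2t, z = -20 + 25t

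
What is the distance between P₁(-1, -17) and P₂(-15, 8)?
Using the distance formula: d = sqrt((x₂-x₁)² + (y₂-y₁)²)
dx = (-15) - (-1) = -14
dy = 8 - (-17) = 25
d = sqrt((-14)² + 25²) = sqrt(196 + 625) = sqrt(821) = 28.65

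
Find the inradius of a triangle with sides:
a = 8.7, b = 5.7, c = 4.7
s = (a+b+c)/2 = (8.7+5.7+4.7)/2 = 9.55
Area = √(s(s-a)(s-b)(s-c)) = √(9.55·0.85·3.85·4.85) = 12.3115
r = Area/s = 12.3115/9.55 = 1.289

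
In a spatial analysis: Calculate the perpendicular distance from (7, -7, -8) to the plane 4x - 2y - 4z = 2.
d = |4(7) + (-2)(-7) + (-4)(-8) - (2)| / √(4² + (-2)² + (-4)²) = 72/√36 = 12.0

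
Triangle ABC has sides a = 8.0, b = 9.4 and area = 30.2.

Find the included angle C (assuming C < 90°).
Area = ½ab·sin(C)  →  sin(C) = 2·Area/(ab)
sin(C) = 2·30.2/(8.0·9.4) = 0.803191
C = arcsin(0.803191) = 53.44°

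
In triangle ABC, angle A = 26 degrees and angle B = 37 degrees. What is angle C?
Sum of angles in a triangle = 180 degrees
Third angle = 180 - 26 - 37
Third angle = 117 degrees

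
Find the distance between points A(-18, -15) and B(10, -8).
Using the distance formula: d = sqrt((x₂-x₁)² + (y₂-y₁)²)
dx = 10 - (-18) = 28
dy = (-8) - (-15) = 7
d = sqrt(28² + 7²) = sqrt(784 + 49) = sqrt(833) = 28.86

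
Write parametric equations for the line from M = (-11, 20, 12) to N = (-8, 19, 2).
Direction vector d = N - M = (3, -1, -10)
x = -11 + 3t, y = 20 - t, z = 12 - 10t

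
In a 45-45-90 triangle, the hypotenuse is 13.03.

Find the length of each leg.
In a 45-45-90 triangle, hypotenuse = leg·√2  →  leg = hypotenuse/√2
leg = 13.03/√2 = 9.214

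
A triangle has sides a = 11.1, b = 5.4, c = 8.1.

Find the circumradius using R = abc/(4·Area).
s = (a+b+c)/2 = 12.3
Area = √(s(s-a)(s-b)(s-c)) = √(12.3·1.2·6.9·4.2) = 20.682
R = abc/(4·Area) = (11.1·5.4·8.1)/(4·20.682) = 485.514/82.728 = 5.869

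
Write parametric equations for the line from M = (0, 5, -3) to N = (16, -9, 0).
Direction vector d = N - M = (16, -14, 3)
x = 0 + 16t, y = 5 - 14t, z = -3 + 3t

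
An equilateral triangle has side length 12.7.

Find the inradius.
For an equilateral triangle, r = s/(2√3) where s is the side.
r = 12.7/(2√3) = 12.7/3.464102 = 3.666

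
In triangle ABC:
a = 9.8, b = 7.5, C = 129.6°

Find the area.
Using A = ½ab·sin(C):
A = ½·9.8·7.5·sin(129.6°) = ½·73.5·0.770513 = 28.32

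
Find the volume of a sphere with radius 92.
Volume = (4/3) * pi * r³
Volume = (4/3) * pi * 92³
Volume = (4/3) * pi * 778688
Volume = 3261760.67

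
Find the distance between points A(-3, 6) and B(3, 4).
Using the distance formula: d = sqrt((x₂-x₁)² + (y₂-y₁)²)
dx = 3 - (-3) = 6
dy = 4 - 6 = -2
d = sqrt(6² + (-2)²) = sqrt(36 + 4) = sqrt(40) = 6.32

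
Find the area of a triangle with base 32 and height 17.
Area = (1/2) * base * height
Area = (1/2) * 32 * 17
Area = 272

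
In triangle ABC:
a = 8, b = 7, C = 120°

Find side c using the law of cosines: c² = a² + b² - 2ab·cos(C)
c² = 8² + 7² - 2·8·7·cos(120°)
c² = 64 + 49 - 112·-0.5000 = 169
c = √169 = 13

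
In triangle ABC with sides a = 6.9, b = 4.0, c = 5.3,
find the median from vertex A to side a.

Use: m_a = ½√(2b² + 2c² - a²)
m_a = ½√(2·4.0² + 2·5.3² - 6.9²)
m_a = ½√(32 + 56.18 - 47.61) = ½√40.57 = 3.185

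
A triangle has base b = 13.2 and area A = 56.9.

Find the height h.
A = ½bh  →  h = 2A/b
h = 2·56.9/13.2 = 8.621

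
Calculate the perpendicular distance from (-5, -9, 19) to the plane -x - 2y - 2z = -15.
d = |(-1)(-5) + (-2)(-9) + (-2)(19) - (-15)| / √((-1)² + (-2)² + (-2)²) = 0/√9 = 0.0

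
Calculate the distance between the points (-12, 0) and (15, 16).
Using the distance formula: d = sqrt((x₂-x₁)² + (y₂-y₁)²)
dx = 15 - (-12) = 27
dy = 16 - 0 = 16
d = sqrt(27² + 16²) = sqrt(729 + 256) = sqrt(985) = 31.38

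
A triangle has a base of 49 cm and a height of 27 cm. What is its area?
Area = (1/2) * base * height
Area = (1/2) * 49 * 27
Area = 661.50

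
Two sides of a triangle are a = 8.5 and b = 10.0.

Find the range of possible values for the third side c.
By the triangle inequality: |a - b| < c < a + b
|8.5 - 10.0| < c < 8.5 + 10.0
1.5 < c < 18.5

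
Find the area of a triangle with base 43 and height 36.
Area = (1/2) * base * height
Area = (1/2) * 43 * 36
Area = 774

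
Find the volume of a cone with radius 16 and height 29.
Volume = (1/3) * pi * r² * h
Volume = (1/3) * pi * 16² * 29
Volume = (1/3) * pi * 256 * 29
Volume = (1/3) * pi * 7424
Volume = 7774.39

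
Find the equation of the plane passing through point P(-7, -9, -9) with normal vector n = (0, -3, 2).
d = n·P = (0)(-7) + (-3)(-9) + (2)(-9) = 9
Plane: -3y + 2z = 9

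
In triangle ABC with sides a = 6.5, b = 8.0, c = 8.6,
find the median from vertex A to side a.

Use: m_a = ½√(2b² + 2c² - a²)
m_a = ½√(2·8.0² + 2·8.6² - 6.5²)
m_a = ½√(128 + 147.92 - 42.25) = ½√233.67 = 7.643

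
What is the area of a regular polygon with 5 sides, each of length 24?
For a regular 5-gon with side length s = 24:
Apothem a = s / (2*tan(pi/5)) = 24 / (2*tan(pi/5)) ≈ 16.51658
Perimeter P = 5 * 24 = 120
Area = (1/2) * P * a = (1/2) * 120 * 16.51658 = 990.99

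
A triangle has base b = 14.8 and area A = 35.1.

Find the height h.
A = ½bh  →  h = 2A/b
h = 2·35.1/14.8 = 4.743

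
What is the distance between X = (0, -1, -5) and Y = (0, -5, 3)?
d = √[(0)² + (-4)² + (8)²] = √80 = 8.944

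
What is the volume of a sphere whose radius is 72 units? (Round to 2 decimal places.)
Volume = (4/3) * pi * r³
Volume = (4/3) * pi * 72³
Volume = (4/3) * pi * 373248
Volume = 1563457.57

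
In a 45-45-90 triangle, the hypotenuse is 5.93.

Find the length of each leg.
In a 45-45-90 triangle, hypotenuse = leg·√2  →  leg = hypotenuse/√2
leg = 5.93/√2 = 4.193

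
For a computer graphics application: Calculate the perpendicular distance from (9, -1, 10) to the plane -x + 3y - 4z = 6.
d = |(-1)(9) + 3(-1) + (-4)(10) - (6)| / √((-1)² + 3² + (-4)²) = 58/√26 = 11.37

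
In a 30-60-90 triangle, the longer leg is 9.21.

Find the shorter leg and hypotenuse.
In a 30-60-90 triangle, sides are in ratio 1 : √3 : 2.
Long leg = short leg·√3  →  short leg = 9.21/√3 = 5.317
Hypotenuse = 2·(short leg) = 2·9.21/√3 = 10.63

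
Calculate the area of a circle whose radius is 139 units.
Area = pi * r²
Area = pi * 139²
Area = pi * 19321
Area = 60698.71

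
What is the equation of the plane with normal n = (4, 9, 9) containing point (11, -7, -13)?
d = n·P = (4)(11) + (9)(-7) + (9)(-13) = -136
Plane: 4x + 9y + 9z = -136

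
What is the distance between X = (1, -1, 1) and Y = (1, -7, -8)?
d = √[(0)² + (-6)² + (-9)²] = √117 = 10.82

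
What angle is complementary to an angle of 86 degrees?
Complementary angles sum to 90 degrees.
Other angle = 90 - 86
Other angle = 4 degrees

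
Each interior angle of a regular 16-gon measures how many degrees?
Interior angle of a regular n-gon = (n-2)*180/n
Interior angle = (16-2)*180/16
Interior angle = 14*180/16
Interior angle = 2520/16
Interior angle = 157.50 degrees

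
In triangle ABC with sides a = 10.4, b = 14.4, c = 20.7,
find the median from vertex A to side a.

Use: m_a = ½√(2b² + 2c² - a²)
m_a = ½√(2·14.4² + 2·20.7² - 10.4²)
m_a = ½√(414.72 + 856.98 - 108.16) = ½√1163.54 = 17.06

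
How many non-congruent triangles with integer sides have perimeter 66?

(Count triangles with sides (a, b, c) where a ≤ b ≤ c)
With a ≤ b ≤ c and a + b + c = 66, the triangle inequality a + b > c gives c < 66/2, so c ≤ 32.
Iterate a from 1 to ⌊p/3⌋ = 22; for each a, b ranges from a to ⌊(p−a)/2⌋ with c = p − a − b, keeping only c ≥ b.
Triples: (2, 32, 32), (3, 31, 32), (4, 30, 32), …
Count = 91 triangles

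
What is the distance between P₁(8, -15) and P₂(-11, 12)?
Using the distance formula: d = sqrt((x₂-x₁)² + (y₂-y₁)²)
dx = (-11) - 8 = -19
dy = 12 - (-15) = 27
d = sqrt((-19)² + 27²) = sqrt(361 + 729) = sqrt(1090) = 33.02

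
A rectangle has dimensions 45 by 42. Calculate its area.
Area = length * width
Area = 45 * 42
Area = 1890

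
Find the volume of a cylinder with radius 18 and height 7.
Volume = pi * r² * h
Volume = pi * 18² * 7
Volume = pi * 324 * 7
Volume = pi * 2268
Volume = 7125.13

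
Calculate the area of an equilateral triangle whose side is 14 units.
Area = (sqrt(3)/4) * s²
Area = (sqrt(3)/4) * 14²
Area = (sqrt(3)/4) * 196
Area = 84.87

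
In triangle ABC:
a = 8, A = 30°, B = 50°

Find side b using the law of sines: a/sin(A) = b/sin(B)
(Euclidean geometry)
b = a·sin(B)/sin(A) = 8·sin(50°)/sin(30°)
b = 8·0.766044/0.500000 = 12.26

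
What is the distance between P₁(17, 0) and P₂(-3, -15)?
Using the distance formula: d = sqrt((x₂-x₁)² + (y₂-y₁)²)
dx = (-3) - 17 = -20
dy = (-15) - 0 = -15
d = sqrt((-20)² + (-15)²) = sqrt(400 + 225) = sqrt(625) = 25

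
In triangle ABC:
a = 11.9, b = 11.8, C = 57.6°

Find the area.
Using A = ½ab·sin(C):
A = ½·11.9·11.8·sin(57.6°) = ½·140.42·0.844328 = 59.28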